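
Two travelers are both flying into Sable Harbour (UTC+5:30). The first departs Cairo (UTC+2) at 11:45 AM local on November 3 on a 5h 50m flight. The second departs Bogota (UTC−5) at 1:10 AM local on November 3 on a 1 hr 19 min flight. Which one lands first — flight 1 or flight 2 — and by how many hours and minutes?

the second, by 8 hours 6 minutes

Flight 1 in UTC: 11:45 AM − 2:00 = 9:45 AM on Nov 3.
+5 hours 50 minutes → arrive 3:35 PM UTC on Nov 3.
Flight 2 in UTC: 1:10 AM + 5:00 = 6:10 AM on Nov 3.
+1 hour 19 minutes → arrive 7:29 AM UTC on Nov 3.
Flight 2 lands earlier by 8 hours 6 minutes.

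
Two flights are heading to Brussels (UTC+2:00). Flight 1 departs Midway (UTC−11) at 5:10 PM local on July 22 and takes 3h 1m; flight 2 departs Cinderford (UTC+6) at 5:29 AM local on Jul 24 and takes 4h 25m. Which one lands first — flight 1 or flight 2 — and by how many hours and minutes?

the first, by 20 hours 43 minutes

Flight 1 in UTC: 5:10 PM + 11:00 = 4:10 AM on Jul 23.
+3 hours 1 minute → arrive 7:11 AM UTC on Jul 23.
Flight 2 in UTC: 5:29 AM − 6:00 = 11:29 PM on Jul 23.
+4 hours and 25 minutes → arrive 3:54 AM UTC on Jul 24.
Flight 1 lands earlier by 20 hours 43 minutes.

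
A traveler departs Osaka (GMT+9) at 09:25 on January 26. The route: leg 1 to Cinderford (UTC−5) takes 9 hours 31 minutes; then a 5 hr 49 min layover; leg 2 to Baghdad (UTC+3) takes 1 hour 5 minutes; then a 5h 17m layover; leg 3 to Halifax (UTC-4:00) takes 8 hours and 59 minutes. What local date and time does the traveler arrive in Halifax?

03:06 on January 27

Convert departure to UTC: 09:25 − 9:00 = 00:25 UTC on Jan 26.
Add 9 hours 31 minutes leg 1 → 09:56 UTC.
Add 5 hours and 49 minutes layover in Cinderford → 15:45 UTC.
Add 1 hour and 5 minutes leg 2 → 16:50 UTC.
Add 5 hours and 17 minutes layover in Baghdad → 22:07 UTC.
Add 8 hours and 59 minutes leg 3 → 07:06 UTC (Jan 27).
Halifax is UTC−4:00, so local arrival = 07:06 − 4:00 = 03:06 on Jan 27.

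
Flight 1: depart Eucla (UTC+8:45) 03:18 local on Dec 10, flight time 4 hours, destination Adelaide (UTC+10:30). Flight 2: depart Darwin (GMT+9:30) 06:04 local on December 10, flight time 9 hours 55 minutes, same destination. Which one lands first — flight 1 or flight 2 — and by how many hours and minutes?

the first, by 7 hours 56 minutes

Flight 1 in UTC: 03:18 − 8:45 = 18:33 on Dec 9.
+4 hours → arrive 22:33 UTC on Dec 9.
Flight 2 in UTC: 06:04 − 9:30 = 20:34 on Dec 9.
+9 hours and 55 minutes → arrive 06:29 UTC on Dec 10.
Flight 1 lands earlier by 7 hours 56 minutes.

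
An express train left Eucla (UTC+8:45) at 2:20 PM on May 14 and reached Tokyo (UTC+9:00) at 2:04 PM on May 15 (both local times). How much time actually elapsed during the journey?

Departure in UTC: 2:20 PM − 8:45 = 5:35 AM on May 14.
Arrival in UTC: 2:04 PM − 9:00 = 5:04 AM on May 15.
Elapsed = 5:04 AM − 5:35 AM (+1 day) = 23 hours 29 minutes.

23 hours 29 minutes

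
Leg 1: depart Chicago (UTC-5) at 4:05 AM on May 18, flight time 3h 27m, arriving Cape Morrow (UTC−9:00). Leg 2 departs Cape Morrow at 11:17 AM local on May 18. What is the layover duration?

7 hours 45 minutes

Convert departure to UTC: 4:05 AM + 5:00 = 9:05 AM UTC on May 18.
Add 3 hours 27 minutes flight time → 12:32 PM UTC.
Cape Morrow is UTC−9:00, so local arrival = 12:32 PM − 9:00 = 3:32 AM on May 18.
Layover = 11:17 AM − 3:32 AM = 7 hours 45 minutes.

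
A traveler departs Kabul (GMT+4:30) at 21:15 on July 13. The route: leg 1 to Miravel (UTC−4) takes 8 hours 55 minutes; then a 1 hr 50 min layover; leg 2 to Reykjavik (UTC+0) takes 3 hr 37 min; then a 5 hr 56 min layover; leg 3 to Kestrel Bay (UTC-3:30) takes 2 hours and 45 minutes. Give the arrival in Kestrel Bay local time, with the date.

12:18 on July 14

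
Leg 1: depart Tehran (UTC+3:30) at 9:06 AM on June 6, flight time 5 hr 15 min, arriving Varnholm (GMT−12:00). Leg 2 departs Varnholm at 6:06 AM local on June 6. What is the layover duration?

Convert departure to UTC: 9:06 AM − 3:30 = 5:36 AM UTC on Jun 6.
Add 5 hours and 15 minutes flight time → 10:51 AM UTC.
Varnholm is UTC−12:00, so local arrival = 10:51 AM − 12:00 = 10:51 PM on Jun 5.
Layover = 6:06 AM − 10:51 PM (+1 day) = 7 hours 15 minutes.

7 hours 15 minutes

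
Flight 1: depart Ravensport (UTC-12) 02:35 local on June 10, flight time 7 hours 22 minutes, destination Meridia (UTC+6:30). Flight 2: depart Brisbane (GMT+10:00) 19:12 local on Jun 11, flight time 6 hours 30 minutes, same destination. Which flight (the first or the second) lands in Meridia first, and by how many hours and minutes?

the first, by 17 hours 45 minutes

Flight 1 in UTC: 02:35 + 12:00 = 14:35 on Jun 10.
+7 hours and 22 minutes → arrive 21:57 UTC on Jun 10.
Flight 2 in UTC: 19:12 − 10:00 = 09:12 on Jun 11.
+6 hours 30 minutes → arrive 15:42 UTC on Jun 11.
Flight 1 lands earlier by 17 hours 45 minutes.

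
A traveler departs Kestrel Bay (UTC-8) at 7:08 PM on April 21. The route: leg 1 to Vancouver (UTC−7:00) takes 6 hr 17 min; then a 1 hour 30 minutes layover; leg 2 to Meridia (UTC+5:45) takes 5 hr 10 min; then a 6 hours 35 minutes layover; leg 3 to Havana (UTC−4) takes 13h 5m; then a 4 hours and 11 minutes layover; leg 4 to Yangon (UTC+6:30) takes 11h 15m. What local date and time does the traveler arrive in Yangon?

Convert departure to UTC: 7:08 PM + 8:00 = 3:08 AM UTC on Apr 22.
Add 6 hours and 17 minutes leg 1 → 9:25 AM UTC.
Add 1 hour and 30 minutes layover in Vancouver → 10:55 AM UTC.
Add 5 hours and 10 minutes leg 2 → 4:05 PM UTC.
Add 6 hours 35 minutes layover in Meridia → 10:40 PM UTC.
Add 13 hours 5 minutes leg 3 → 11:45 AM UTC (Apr 23).
Add 4 hours and 11 minutes layover in Havana → 3:56 PM UTC.
Add 11 hours and 15 minutes leg 4 → 3:11 AM UTC (Apr 24).
Yangon is UTC+6:30, so local arrival = 3:11 AM + 6:30 = 9:41 AM on Apr 24.

9:41 AM on April 24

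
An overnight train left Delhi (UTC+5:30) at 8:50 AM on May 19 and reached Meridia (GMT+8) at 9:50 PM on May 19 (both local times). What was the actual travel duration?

10 hours 30 minutes

Meridia is 2:30 ahead of Delhi.
Clock-face elapsed time (ignoring zones) is 13 hours.
Actual elapsed = 13 hours − 2:30 = 10 hours 30 minutes.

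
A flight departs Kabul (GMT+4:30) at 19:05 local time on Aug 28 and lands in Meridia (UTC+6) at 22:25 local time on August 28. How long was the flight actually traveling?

Departure in UTC: 19:05 − 4:30 = 14:35 on Aug 28.
Arrival in UTC: 22:25 − 6:00 = 16:25 on Aug 28.
Elapsed = 16:25 − 14:35 = 1 hour 50 minutes.

1 hour 50 minutes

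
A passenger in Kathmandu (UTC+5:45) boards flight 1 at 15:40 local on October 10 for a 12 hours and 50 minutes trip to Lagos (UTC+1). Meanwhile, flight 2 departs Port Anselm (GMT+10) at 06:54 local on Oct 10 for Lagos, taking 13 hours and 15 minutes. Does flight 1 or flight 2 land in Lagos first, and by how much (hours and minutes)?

the second, by 12 hours 36 minutes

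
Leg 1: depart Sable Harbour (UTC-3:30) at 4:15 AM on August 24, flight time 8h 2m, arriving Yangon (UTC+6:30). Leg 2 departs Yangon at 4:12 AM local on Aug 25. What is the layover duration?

5 hours 55 minutes

Convert departure to UTC: 4:15 AM + 3:30 = 7:45 AM UTC on Aug 24.
Add 8 hours 2 minutes flight time → 3:47 PM UTC.
Yangon is UTC+6:30, so local arrival = 3:47 PM + 6:30 = 10:17 PM on Aug 24.
Layover = 4:12 AM − 10:17 PM (+1 day) = 5 hours 55 minutes.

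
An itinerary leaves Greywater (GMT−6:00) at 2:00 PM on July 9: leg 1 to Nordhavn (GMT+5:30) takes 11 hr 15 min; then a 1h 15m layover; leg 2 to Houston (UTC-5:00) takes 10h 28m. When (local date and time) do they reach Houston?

1:58 PM on Jul 10

Convert departure to UTC: 2:00 PM + 6:00 = 8:00 PM UTC on Jul 9.
Add 11 hours 15 minutes leg 1 → 7:15 AM UTC (Jul 10).
Add 1 hour and 15 minutes layover in Nordhavn → 8:30 AM UTC.
Add 10 hours 28 minutes leg 2 → 6:58 PM UTC.
Houston is UTC−5:00, so local arrival = 6:58 PM − 5:00 = 1:58 PM on Jul 10.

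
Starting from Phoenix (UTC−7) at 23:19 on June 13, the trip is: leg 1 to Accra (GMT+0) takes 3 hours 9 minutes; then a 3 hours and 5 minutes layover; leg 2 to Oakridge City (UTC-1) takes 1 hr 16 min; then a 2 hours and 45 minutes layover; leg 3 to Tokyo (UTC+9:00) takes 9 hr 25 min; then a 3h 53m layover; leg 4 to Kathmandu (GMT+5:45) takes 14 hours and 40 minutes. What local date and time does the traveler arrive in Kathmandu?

Convert departure to UTC: 23:19 + 7:00 = 06:19 UTC on Jun 14.
Add 3 hours 9 minutes leg 1 → 09:28 UTC.
Add 3 hours and 5 minutes layover in Accra → 12:33 UTC.
Add 1 hour 16 minutes leg 2 → 13:49 UTC.
Add 2 hours 45 minutes layover in Oakridge City → 16:34 UTC.
Add 9 hours and 25 minutes leg 3 → 01:59 UTC (Jun 15).
Add 3 hours 53 minutes layover in Tokyo → 05:52 UTC.
Add 14 hours 40 minutes leg 4 → 20:32 UTC.
Kathmandu is UTC+5:45, so local arrival = 20:32 + 5:45 = 02:17 on Jun 16.

02:17 on June 16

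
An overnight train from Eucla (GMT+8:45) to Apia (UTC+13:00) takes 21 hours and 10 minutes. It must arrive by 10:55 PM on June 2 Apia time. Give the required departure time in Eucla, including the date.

Target arrival in UTC: 10:55 PM − 13:00 = 9:55 AM on Jun 2.
Subtract 21 hours 10 minutes → departure 12:45 PM UTC on Jun 1.
Eucla is UTC+8:45: 12:45 PM + 8:45 = 9:30 PM on Jun 1.

9:30 PM on June 1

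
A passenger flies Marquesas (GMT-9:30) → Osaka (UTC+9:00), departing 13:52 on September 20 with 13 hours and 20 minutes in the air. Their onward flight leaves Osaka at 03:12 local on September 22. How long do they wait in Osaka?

5 hours 30 minutes

Convert departure to UTC: 13:52 + 9:30 = 23:22 UTC on Sep 20.
Add 13 hours and 20 minutes flight time → 12:42 UTC (Sep 21).
Osaka is UTC+9:00, so local arrival = 12:42 + 9:00 = 21:42 on Sep 21.
Layover = 03:12 − 21:42 (+1 day) = 5 hours 30 minutes.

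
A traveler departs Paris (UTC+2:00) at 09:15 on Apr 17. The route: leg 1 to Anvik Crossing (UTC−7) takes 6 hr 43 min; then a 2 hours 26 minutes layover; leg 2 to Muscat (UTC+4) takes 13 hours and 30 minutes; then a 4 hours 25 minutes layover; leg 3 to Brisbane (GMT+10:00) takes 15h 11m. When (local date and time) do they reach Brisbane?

11:30 on April 19

Convert departure to UTC: 09:15 − 2:00 = 07:15 UTC on Apr 17.
Add 6 hours and 43 minutes leg 1 → 13:58 UTC.
Add 2 hours and 26 minutes layover in Anvik Crossing → 16:24 UTC.
Add 13 hours and 30 minutes leg 2 → 05:54 UTC (Apr 18).
Add 4 hours and 25 minutes layover in Muscat → 10:19 UTC.
Add 15 hours 11 minutes leg 3 → 01:30 UTC (Apr 19).
Brisbane is UTC+10:00, so local arrival = 01:30 + 10:00 = 11:30 on Apr 19.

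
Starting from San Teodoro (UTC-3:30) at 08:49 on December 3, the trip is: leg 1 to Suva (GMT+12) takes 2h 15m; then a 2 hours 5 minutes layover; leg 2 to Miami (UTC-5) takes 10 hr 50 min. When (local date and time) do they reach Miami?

Convert departure to UTC: 08:49 + 3:30 = 12:19 UTC on Dec 3.
Add 2 hours 15 minutes leg 1 → 14:34 UTC.
Add 2 hours and 5 minutes layover in Suva → 16:39 UTC.
Add 10 hours 50 minutes leg 2 → 03:29 UTC (Dec 4).
Miami is UTC−5:00, so local arrival = 03:29 − 5:00 = 22:29 on Dec 3.

22:29 on Dec 3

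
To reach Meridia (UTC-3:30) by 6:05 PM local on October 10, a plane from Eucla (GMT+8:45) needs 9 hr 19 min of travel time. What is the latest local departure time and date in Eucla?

9:01 PM on October 10

Target arrival in UTC: 6:05 PM + 3:30 = 9:35 PM on Oct 10.
Subtract 9 hours 19 minutes → departure 12:16 PM UTC on Oct 10.
Eucla is UTC+8:45: 12:16 PM + 8:45 = 9:01 PM on Oct 10.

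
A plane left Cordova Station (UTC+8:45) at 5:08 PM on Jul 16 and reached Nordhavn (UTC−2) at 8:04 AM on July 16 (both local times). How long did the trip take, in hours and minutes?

1 hour 41 minutes

Departure in UTC: 5:08 PM − 8:45 = 8:23 AM on Jul 16.
Arrival in UTC: 8:04 AM + 2:00 = 10:04 AM on Jul 16.
Elapsed = 10:04 AM − 8:23 AM = 1 hour 41 minutes.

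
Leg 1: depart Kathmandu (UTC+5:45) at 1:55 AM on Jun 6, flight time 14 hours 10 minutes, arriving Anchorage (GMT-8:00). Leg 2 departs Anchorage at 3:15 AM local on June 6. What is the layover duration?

Convert departure to UTC: 1:55 AM − 5:45 = 8:10 PM UTC on Jun 5.
Add 14 hours 10 minutes flight time → 10:20 AM UTC (Jun 6).
Anchorage is UTC−8:00, so local arrival = 10:20 AM − 8:00 = 2:20 AM on Jun 6.
Layover = 3:15 AM − 2:20 AM = 55 minutes.

55 minutes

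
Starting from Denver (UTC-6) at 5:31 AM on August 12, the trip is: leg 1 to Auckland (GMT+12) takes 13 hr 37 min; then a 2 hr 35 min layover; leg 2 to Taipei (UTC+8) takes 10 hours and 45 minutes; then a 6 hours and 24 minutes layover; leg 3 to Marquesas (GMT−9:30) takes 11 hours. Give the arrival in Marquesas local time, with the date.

Convert departure to UTC: 5:31 AM + 6:00 = 11:31 AM UTC on Aug 12.
Add 13 hours 37 minutes leg 1 → 1:08 AM UTC (Aug 13).
Add 2 hours and 35 minutes layover in Auckland → 3:43 AM UTC.
Add 10 hours and 45 minutes leg 2 → 2:28 PM UTC.
Add 6 hours and 24 minutes layover in Taipei → 8:52 PM UTC.
Add 11 hours leg 3 → 7:52 AM UTC (Aug 14).
Marquesas is UTC−9:30, so local arrival = 7:52 AM − 9:30 = 10:22 PM on Aug 13.

10:22 PM on August 13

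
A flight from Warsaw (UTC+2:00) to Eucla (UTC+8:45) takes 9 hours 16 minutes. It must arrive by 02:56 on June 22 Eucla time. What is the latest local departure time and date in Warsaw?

Target arrival in UTC: 02:56 − 8:45 = 18:11 on Jun 21.
Subtract 9 hours 16 minutes → departure 08:55 UTC on Jun 21.
Warsaw is UTC+2:00: 08:55 + 2:00 = 10:55 on Jun 21.

10:55 on Jun 21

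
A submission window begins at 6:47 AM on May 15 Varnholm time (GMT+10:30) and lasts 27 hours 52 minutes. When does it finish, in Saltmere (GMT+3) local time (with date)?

Saltmere is 7:30 behind Varnholm.
After 27 hours and 52 minutes it is 10:39 AM (May 16) in Varnholm.
Shift by the zone difference: 10:39 AM − 7:30 = 3:09 AM on May 16 in Saltmere.

3:09 AM on May 16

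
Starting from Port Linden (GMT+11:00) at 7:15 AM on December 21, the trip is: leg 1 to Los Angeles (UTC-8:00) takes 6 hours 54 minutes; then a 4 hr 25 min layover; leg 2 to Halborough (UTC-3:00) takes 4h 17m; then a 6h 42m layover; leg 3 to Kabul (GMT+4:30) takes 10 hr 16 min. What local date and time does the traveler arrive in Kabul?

Convert departure to UTC: 7:15 AM − 11:00 = 8:15 PM UTC on Dec 20.
Add 6 hours and 54 minutes leg 1 → 3:09 AM UTC (Dec 21).
Add 4 hours and 25 minutes layover in Los Angeles → 7:34 AM UTC.
Add 4 hours 17 minutes leg 2 → 11:51 AM UTC.
Add 6 hours and 42 minutes layover in Halborough → 6:33 PM UTC.
Add 10 hours and 16 minutes leg 3 → 4:49 AM UTC (Dec 22).
Kabul is UTC+4:30, so local arrival = 4:49 AM + 4:30 = 9:19 AM on Dec 22.

9:19 AM on December 22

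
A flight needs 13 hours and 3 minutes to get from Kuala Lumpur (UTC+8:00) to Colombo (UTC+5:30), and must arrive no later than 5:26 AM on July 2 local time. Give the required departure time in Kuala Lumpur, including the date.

6:53 PM on July 1

Target arrival in UTC: 5:26 AM − 5:30 = 11:56 PM on Jul 1.
Subtract 13 hours and 3 minutes → departure 10:53 AM UTC on Jul 1.
Kuala Lumpur is UTC+8:00: 10:53 AM + 8:00 = 6:53 PM on Jul 1.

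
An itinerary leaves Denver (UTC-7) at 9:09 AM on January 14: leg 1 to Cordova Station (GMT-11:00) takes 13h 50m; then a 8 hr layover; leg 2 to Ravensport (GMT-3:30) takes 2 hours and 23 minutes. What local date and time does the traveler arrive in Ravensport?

Convert departure to UTC: 9:09 AM + 7:00 = 4:09 PM UTC on Jan 14.
Add 13 hours 50 minutes leg 1 → 5:59 AM UTC (Jan 15).
Add 8 hours layover in Cordova Station → 1:59 PM UTC.
Add 2 hours and 23 minutes leg 2 → 4:22 PM UTC.
Ravensport is UTC−3:30, so local arrival = 4:22 PM − 3:30 = 12:52 PM on Jan 15.

12:52 PM on January 15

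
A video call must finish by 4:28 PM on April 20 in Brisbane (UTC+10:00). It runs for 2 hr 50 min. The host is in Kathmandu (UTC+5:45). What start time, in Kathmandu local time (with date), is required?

9:23 AM on Apr 20

Target end time in UTC: 4:28 PM − 10:00 = 6:28 AM on Apr 20.
Subtract 2 hours and 50 minutes → start 3:38 AM UTC on Apr 20.
Kathmandu is UTC+5:45: 3:38 AM + 5:45 = 9:23 AM on Apr 20.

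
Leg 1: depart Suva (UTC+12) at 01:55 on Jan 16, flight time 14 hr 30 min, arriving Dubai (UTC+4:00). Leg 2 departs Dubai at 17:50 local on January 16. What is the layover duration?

9 hours 25 minutes

Convert departure to UTC: 01:55 − 12:00 = 13:55 UTC on Jan 15.
Add 14 hours 30 minutes flight time → 04:25 UTC (Jan 16).
Dubai is UTC+4:00, so local arrival = 04:25 + 4:00 = 08:25 on Jan 16.
Layover = 17:50 − 08:25 = 9 hours 25 minutes.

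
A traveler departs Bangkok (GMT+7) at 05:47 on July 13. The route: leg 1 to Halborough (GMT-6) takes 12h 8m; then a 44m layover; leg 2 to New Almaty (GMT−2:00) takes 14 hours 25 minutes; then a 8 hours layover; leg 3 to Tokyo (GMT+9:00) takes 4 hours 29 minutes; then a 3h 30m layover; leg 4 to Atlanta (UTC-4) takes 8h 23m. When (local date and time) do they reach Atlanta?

22:26 on July 14

Convert departure to UTC: 05:47 − 7:00 = 22:47 UTC on Jul 12.
Add 12 hours 8 minutes leg 1 → 10:55 UTC (Jul 13).
Add 44 minutes layover in Halborough → 11:39 UTC.
Add 14 hours 25 minutes leg 2 → 02:04 UTC (Jul 14).
Add 8 hours layover in New Almaty → 10:04 UTC.
Add 4 hours and 29 minutes leg 3 → 14:33 UTC.
Add 3 hours and 30 minutes layover in Tokyo → 18:03 UTC.
Add 8 hours and 23 minutes leg 4 → 02:26 UTC (Jul 15).
Atlanta is UTC−4:00, so local arrival = 02:26 − 4:00 = 22:26 on Jul 14.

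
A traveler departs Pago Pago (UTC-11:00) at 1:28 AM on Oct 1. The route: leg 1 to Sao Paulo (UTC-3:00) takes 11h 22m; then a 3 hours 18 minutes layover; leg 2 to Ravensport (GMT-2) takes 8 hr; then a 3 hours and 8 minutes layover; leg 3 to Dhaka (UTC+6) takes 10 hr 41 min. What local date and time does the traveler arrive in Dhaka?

6:57 AM on October 3

Convert departure to UTC: 1:28 AM + 11:00 = 12:28 PM UTC on Oct 1.
Add 11 hours 22 minutes leg 1 → 11:50 PM UTC.
Add 3 hours 18 minutes layover in Sao Paulo → 3:08 AM UTC (Oct 2).
Add 8 hours leg 2 → 11:08 AM UTC.
Add 3 hours 8 minutes layover in Ravensport → 2:16 PM UTC.
Add 10 hours and 41 minutes leg 3 → 12:57 AM UTC (Oct 3).
Dhaka is UTC+6:00, so local arrival = 12:57 AM + 6:00 = 6:57 AM on Oct 3.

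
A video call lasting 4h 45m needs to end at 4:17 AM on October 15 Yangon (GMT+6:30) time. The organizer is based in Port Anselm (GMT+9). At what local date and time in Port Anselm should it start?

Target end time in UTC: 4:17 AM − 6:30 = 9:47 PM on Oct 14.
Subtract 4 hours and 45 minutes → start 5:02 PM UTC on Oct 14.
Port Anselm is UTC+9:00: 5:02 PM + 9:00 = 2:02 AM on Oct 15.

2:02 AM on October 15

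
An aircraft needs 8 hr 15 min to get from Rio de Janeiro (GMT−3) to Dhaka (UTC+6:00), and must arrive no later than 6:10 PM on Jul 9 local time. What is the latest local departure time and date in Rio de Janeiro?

12:55 AM on Jul 9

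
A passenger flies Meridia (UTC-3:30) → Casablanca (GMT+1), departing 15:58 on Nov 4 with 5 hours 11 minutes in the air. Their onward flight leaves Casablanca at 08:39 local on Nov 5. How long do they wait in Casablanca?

Convert departure to UTC: 15:58 + 3:30 = 19:28 UTC on Nov 4.
Add 5 hours 11 minutes flight time → 00:39 UTC (Nov 5).
Casablanca is UTC+1:00, so local arrival = 00:39 + 1:00 = 01:39 on Nov 5.
Layover = 08:39 − 01:39 = 7 hours.

7 hours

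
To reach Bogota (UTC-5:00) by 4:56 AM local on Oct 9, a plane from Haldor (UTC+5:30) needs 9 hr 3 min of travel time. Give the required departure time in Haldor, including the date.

6:23 AM on October 9

Target arrival in UTC: 4:56 AM + 5:00 = 9:56 AM on Oct 9.
Subtract 9 hours 3 minutes → departure 12:53 AM UTC on Oct 9.
Haldor is UTC+5:30: 12:53 AM + 5:30 = 6:23 AM on Oct 9.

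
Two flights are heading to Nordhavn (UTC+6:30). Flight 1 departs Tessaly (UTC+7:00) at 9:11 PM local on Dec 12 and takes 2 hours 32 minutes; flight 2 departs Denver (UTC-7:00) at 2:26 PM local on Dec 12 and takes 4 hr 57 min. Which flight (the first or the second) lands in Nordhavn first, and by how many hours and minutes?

the first, by 9 hours 40 minutes

Flight 1 in UTC: 9:11 PM − 7:00 = 2:11 PM on Dec 12.
+2 hours 32 minutes → arrive 4:43 PM UTC on Dec 12.
Flight 2 in UTC: 2:26 PM + 7:00 = 9:26 PM on Dec 12.
+4 hours and 57 minutes → arrive 2:23 AM UTC on Dec 13.
Flight 1 lands earlier by 9 hours 40 minutes.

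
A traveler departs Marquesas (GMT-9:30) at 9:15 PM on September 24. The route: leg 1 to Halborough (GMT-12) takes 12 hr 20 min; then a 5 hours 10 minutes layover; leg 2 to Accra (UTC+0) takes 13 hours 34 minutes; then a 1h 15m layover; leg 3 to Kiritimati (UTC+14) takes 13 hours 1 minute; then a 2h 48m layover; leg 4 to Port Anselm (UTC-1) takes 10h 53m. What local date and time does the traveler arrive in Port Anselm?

Convert departure to UTC: 9:15 PM + 9:30 = 6:45 AM UTC on Sep 25.
Add 12 hours and 20 minutes leg 1 → 7:05 PM UTC.
Add 5 hours 10 minutes layover in Halborough → 12:15 AM UTC (Sep 26).
Add 13 hours and 34 minutes leg 2 → 1:49 PM UTC.
Add 1 hour 15 minutes layover in Accra → 3:04 PM UTC.
Add 13 hours and 1 minute leg 3 → 4:05 AM UTC (Sep 27).
Add 2 hours and 48 minutes layover in Kiritimati → 6:53 AM UTC.
Add 10 hours and 53 minutes leg 4 → 5:46 PM UTC.
Port Anselm is UTC−1:00, so local arrival = 5:46 PM − 1:00 = 4:46 PM on Sep 27.

4:46 PM on September 27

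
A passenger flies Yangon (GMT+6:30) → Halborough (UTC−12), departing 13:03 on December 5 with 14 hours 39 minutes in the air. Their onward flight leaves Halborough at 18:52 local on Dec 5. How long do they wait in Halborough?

9 hours 40 minutes

Convert departure to UTC: 13:03 − 6:30 = 06:33 UTC on Dec 5.
Add 14 hours 39 minutes flight time → 21:12 UTC.
Halborough is UTC−12:00, so local arrival = 21:12 − 12:00 = 09:12 on Dec 5.
Layover = 18:52 − 09:12 = 9 hours 40 minutes.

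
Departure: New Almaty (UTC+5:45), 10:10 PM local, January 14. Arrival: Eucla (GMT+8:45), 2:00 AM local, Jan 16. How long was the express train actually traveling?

Departure in UTC: 10:10 PM − 5:45 = 4:25 PM on Jan 14.
Arrival in UTC: 2:00 AM − 8:45 = 5:15 PM on Jan 15.
Elapsed = 5:15 PM − 4:25 PM (+1 day) = 24 hours 50 minutes.

24 hours 50 minutes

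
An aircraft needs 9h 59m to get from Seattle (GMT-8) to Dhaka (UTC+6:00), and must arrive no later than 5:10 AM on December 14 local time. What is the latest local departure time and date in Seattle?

Target arrival in UTC: 5:10 AM − 6:00 = 11:10 PM on Dec 13.
Subtract 9 hours and 59 minutes → departure 1:11 PM UTC on Dec 13.
Seattle is UTC−8:00: 1:11 PM − 8:00 = 5:11 AM on Dec 13.

5:11 AM on Dec 13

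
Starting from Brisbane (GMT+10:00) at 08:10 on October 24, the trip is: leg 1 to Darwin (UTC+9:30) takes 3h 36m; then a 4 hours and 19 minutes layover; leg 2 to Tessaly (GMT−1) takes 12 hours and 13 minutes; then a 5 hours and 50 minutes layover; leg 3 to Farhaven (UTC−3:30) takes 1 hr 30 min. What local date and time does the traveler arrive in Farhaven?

Convert departure to UTC: 08:10 − 10:00 = 22:10 UTC on Oct 23.
Add 3 hours 36 minutes leg 1 → 01:46 UTC (Oct 24).
Add 4 hours 19 minutes layover in Darwin → 06:05 UTC.
Add 12 hours 13 minutes leg 2 → 18:18 UTC.
Add 5 hours 50 minutes layover in Tessaly → 00:08 UTC (Oct 25).
Add 1 hour 30 minutes leg 3 → 01:38 UTC.
Farhaven is UTC−3:30, so local arrival = 01:38 − 3:30 = 22:08 on Oct 24.

22:08 on October 24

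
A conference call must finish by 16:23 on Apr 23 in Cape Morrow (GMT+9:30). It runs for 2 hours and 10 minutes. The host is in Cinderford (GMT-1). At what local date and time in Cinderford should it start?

03:43 on April 23

Target end time in UTC: 16:23 − 9:30 = 06:53 on Apr 23.
Subtract 2 hours and 10 minutes → start 04:43 UTC on Apr 23.
Cinderford is UTC−1:00: 04:43 − 1:00 = 03:43 on Apr 23.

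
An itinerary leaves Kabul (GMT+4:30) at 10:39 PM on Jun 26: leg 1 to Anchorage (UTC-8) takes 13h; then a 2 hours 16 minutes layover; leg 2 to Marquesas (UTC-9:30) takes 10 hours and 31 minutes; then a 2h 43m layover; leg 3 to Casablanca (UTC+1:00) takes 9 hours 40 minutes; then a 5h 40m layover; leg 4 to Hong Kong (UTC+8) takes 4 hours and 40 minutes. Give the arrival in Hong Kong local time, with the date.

Convert departure to UTC: 10:39 PM − 4:30 = 6:09 PM UTC on Jun 26.
Add 13 hours leg 1 → 7:09 AM UTC (Jun 27).
Add 2 hours 16 minutes layover in Anchorage → 9:25 AM UTC.
Add 10 hours and 31 minutes leg 2 → 7:56 PM UTC.
Add 2 hours and 43 minutes layover in Marquesas → 10:39 PM UTC.
Add 9 hours 40 minutes leg 3 → 8:19 AM UTC (Jun 28).
Add 5 hours 40 minutes layover in Casablanca → 1:59 PM UTC.
Add 4 hours 40 minutes leg 4 → 6:39 PM UTC.
Hong Kong is UTC+8:00, so local arrival = 6:39 PM + 8:00 = 2:39 AM on Jun 29.

2:39 AM on Jun 29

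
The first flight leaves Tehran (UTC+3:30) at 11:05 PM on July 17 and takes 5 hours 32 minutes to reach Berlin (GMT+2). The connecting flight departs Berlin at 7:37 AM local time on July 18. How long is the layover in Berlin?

4 hours 30 minutes

Convert departure to UTC: 11:05 PM − 3:30 = 7:35 PM UTC on Jul 17.
Add 5 hours 32 minutes flight time → 1:07 AM UTC (Jul 18).
Berlin is UTC+2:00, so local arrival = 1:07 AM + 2:00 = 3:07 AM on Jul 18.
Layover = 7:37 AM − 3:07 AM = 4 hours 30 minutes.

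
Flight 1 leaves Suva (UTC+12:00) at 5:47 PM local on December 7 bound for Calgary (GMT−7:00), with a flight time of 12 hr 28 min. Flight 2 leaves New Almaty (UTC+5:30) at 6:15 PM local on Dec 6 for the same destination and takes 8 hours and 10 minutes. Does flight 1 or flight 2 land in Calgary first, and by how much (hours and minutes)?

the second, by 21 hours 20 minutes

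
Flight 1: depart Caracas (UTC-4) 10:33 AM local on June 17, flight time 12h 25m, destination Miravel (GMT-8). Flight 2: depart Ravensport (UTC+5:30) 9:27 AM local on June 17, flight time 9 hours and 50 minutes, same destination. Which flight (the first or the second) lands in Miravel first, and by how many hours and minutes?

the second, by 13 hours 11 minutes

Flight 1 in UTC: 10:33 AM + 4:00 = 2:33 PM on Jun 17.
+12 hours and 25 minutes → arrive 2:58 AM UTC on Jun 18.
Flight 2 in UTC: 9:27 AM − 5:30 = 3:57 AM on Jun 17.
+9 hours 50 minutes → arrive 1:47 PM UTC on Jun 17.
Flight 2 lands earlier by 13 hours 11 minutes.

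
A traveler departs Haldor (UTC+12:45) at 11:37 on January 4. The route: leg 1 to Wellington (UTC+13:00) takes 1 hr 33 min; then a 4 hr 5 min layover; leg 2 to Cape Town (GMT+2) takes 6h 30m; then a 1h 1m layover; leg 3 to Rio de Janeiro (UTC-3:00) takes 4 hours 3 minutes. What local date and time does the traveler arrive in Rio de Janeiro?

Convert departure to UTC: 11:37 − 12:45 = 22:52 UTC on Jan 3.
Add 1 hour and 33 minutes leg 1 → 00:25 UTC (Jan 4).
Add 4 hours and 5 minutes layover in Wellington → 04:30 UTC.
Add 6 hours 30 minutes leg 2 → 11:00 UTC.
Add 1 hour 1 minute layover in Cape Town → 12:01 UTC.
Add 4 hours 3 minutes leg 3 → 16:04 UTC.
Rio de Janeiro is UTC−3:00, so local arrival = 16:04 − 3:00 = 13:04 on Jan 4.

13:04 on January 4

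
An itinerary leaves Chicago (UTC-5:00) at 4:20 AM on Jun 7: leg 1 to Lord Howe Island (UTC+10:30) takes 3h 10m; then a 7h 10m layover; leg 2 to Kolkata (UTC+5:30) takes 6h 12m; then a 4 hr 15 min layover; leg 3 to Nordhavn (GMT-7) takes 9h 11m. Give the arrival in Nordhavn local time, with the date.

8:18 AM on June 8

Convert departure to UTC: 4:20 AM + 5:00 = 9:20 AM UTC on Jun 7.
Add 3 hours 10 minutes leg 1 → 12:30 PM UTC.
Add 7 hours 10 minutes layover in Lord Howe Island → 7:40 PM UTC.
Add 6 hours and 12 minutes leg 2 → 1:52 AM UTC (Jun 8).
Add 4 hours 15 minutes layover in Kolkata → 6:07 AM UTC.
Add 9 hours and 11 minutes leg 3 → 3:18 PM UTC.
Nordhavn is UTC−7:00, so local arrival = 3:18 PM − 7:00 = 8:18 AM on Jun 8.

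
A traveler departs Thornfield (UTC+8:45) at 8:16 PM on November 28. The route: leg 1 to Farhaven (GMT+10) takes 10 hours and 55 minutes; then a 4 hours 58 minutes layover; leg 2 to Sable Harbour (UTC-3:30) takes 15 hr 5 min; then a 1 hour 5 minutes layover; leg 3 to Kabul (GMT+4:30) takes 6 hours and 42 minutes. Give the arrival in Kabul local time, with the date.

6:46 AM on November 30

Convert departure to UTC: 8:16 PM − 8:45 = 11:31 AM UTC on Nov 28.
Add 10 hours and 55 minutes leg 1 → 10:26 PM UTC.
Add 4 hours 58 minutes layover in Farhaven → 3:24 AM UTC (Nov 29).
Add 15 hours 5 minutes leg 2 → 6:29 PM UTC.
Add 1 hour and 5 minutes layover in Sable Harbour → 7:34 PM UTC.
Add 6 hours and 42 minutes leg 3 → 2:16 AM UTC (Nov 30).
Kabul is UTC+4:30, so local arrival = 2:16 AM + 4:30 = 6:46 AM on Nov 30.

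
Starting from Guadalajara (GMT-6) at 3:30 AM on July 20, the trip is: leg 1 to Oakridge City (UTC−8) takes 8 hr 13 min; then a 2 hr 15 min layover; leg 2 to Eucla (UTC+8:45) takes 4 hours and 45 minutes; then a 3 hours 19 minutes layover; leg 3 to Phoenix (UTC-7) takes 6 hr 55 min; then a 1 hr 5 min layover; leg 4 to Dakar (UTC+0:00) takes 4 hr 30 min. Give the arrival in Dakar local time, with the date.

4:32 PM on July 21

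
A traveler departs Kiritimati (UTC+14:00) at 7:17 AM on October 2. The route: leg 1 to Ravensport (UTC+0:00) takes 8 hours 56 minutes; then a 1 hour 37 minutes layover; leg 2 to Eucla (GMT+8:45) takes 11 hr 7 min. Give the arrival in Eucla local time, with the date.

11:42 PM on October 2

Convert departure to UTC: 7:17 AM − 14:00 = 5:17 PM UTC on Oct 1.
Add 8 hours 56 minutes leg 1 → 2:13 AM UTC (Oct 2).
Add 1 hour 37 minutes layover in Ravensport → 3:50 AM UTC.
Add 11 hours and 7 minutes leg 2 → 2:57 PM UTC.
Eucla is UTC+8:45, so local arrival = 2:57 PM + 8:45 = 11:42 PM on Oct 2.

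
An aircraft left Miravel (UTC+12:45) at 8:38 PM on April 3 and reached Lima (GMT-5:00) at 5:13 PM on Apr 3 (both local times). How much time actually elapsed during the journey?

14 hours 20 minutes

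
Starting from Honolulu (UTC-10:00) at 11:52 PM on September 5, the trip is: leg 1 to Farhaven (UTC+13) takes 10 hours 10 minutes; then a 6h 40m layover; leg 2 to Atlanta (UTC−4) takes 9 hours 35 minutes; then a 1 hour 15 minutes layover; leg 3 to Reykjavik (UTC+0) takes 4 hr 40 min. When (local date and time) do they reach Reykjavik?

Convert departure to UTC: 11:52 PM + 10:00 = 9:52 AM UTC on Sep 6.
Add 10 hours 10 minutes leg 1 → 8:02 PM UTC.
Add 6 hours 40 minutes layover in Farhaven → 2:42 AM UTC (Sep 7).
Add 9 hours and 35 minutes leg 2 → 12:17 PM UTC.
Add 1 hour and 15 minutes layover in Atlanta → 1:32 PM UTC.
Add 4 hours and 40 minutes leg 3 → 6:12 PM UTC.
Reykjavik is UTC+0, so local arrival is the same: 6:12 PM on Sep 7.

6:12 PM on September 7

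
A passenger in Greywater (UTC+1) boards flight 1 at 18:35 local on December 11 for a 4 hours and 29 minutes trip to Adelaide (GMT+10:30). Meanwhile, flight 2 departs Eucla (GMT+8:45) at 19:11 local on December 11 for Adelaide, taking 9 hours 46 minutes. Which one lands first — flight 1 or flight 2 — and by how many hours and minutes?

Flight 1 in UTC: 18:35 − 1:00 = 17:35 on Dec 11.
+4 hours and 29 minutes → arrive 22:04 UTC on Dec 11.
Flight 2 in UTC: 19:11 − 8:45 = 10:26 on Dec 11.
+9 hours and 46 minutes → arrive 20:12 UTC on Dec 11.
Flight 2 lands earlier by 1 hour 52 minutes.

the second, by 1 hour 52 minutes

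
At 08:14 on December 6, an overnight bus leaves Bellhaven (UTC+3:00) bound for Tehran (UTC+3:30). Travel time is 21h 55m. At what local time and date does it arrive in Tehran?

Convert departure to UTC: 08:14 − 3:00 = 05:14 UTC on Dec 6.
Add 21 hours 55 minutes travel time → 03:09 UTC (Dec 7).
Tehran is UTC+3:30, so local arrival = 03:09 + 3:30 = 06:39 on Dec 7.

06:39 on December 7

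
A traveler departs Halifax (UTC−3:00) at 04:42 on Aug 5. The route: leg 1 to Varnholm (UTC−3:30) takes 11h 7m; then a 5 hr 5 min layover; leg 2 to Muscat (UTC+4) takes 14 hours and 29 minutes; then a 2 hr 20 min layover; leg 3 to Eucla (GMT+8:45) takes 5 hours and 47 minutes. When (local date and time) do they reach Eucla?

Convert departure to UTC: 04:42 + 3:00 = 07:42 UTC on Aug 5.
Add 11 hours and 7 minutes leg 1 → 18:49 UTC.
Add 5 hours and 5 minutes layover in Varnholm → 23:54 UTC.
Add 14 hours and 29 minutes leg 2 → 14:23 UTC (Aug 6).
Add 2 hours 20 minutes layover in Muscat → 16:43 UTC.
Add 5 hours 47 minutes leg 3 → 22:30 UTC.
Eucla is UTC+8:45, so local arrival = 22:30 + 8:45 = 07:15 on Aug 7.

07:15 on August 7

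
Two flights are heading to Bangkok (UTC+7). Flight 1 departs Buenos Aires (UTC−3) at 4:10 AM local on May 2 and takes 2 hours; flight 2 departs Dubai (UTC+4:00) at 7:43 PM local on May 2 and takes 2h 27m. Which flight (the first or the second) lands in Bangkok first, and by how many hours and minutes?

the first, by 9 hours

Flight 1 in UTC: 4:10 AM + 3:00 = 7:10 AM on May 2.
+2 hours → arrive 9:10 AM UTC on May 2.
Flight 2 in UTC: 7:43 PM − 4:00 = 3:43 PM on May 2.
+2 hours and 27 minutes → arrive 6:10 PM UTC on May 2.
Flight 1 lands earlier by 9 hours.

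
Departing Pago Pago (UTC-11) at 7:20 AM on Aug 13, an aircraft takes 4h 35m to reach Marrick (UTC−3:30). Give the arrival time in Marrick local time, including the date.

7:25 PM on Aug 13

Marrick is 7:30 ahead of Pago Pago.
After 4 hours 35 minutes it is 11:55 AM in Pago Pago.
Shift by the zone difference: 11:55 AM + 7:30 = 7:25 PM on Aug 13 in Marrick.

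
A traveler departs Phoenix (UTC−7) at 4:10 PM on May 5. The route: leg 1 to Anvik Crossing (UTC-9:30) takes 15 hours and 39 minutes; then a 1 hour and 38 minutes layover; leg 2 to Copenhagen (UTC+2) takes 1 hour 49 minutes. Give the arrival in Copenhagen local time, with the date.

8:16 PM on May 6

Convert departure to UTC: 4:10 PM + 7:00 = 11:10 PM UTC on May 5.
Add 15 hours 39 minutes leg 1 → 2:49 PM UTC (May 6).
Add 1 hour and 38 minutes layover in Anvik Crossing → 4:27 PM UTC.
Add 1 hour 49 minutes leg 2 → 6:16 PM UTC.
Copenhagen is UTC+2:00, so local arrival = 6:16 PM + 2:00 = 8:16 PM on May 6.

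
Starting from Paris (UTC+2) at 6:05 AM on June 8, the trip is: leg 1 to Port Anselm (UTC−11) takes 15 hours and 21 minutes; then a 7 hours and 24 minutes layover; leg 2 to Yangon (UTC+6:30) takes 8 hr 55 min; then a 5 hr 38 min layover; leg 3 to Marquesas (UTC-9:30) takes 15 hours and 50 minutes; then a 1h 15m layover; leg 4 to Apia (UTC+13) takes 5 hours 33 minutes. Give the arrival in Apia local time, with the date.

Convert departure to UTC: 6:05 AM − 2:00 = 4:05 AM UTC on Jun 8.
Add 15 hours and 21 minutes leg 1 → 7:26 PM UTC.
Add 7 hours 24 minutes layover in Port Anselm → 2:50 AM UTC (Jun 9).
Add 8 hours and 55 minutes leg 2 → 11:45 AM UTC.
Add 5 hours 38 minutes layover in Yangon → 5:23 PM UTC.
Add 15 hours 50 minutes leg 3 → 9:13 AM UTC (Jun 10).
Add 1 hour 15 minutes layover in Marquesas → 10:28 AM UTC.
Add 5 hours and 33 minutes leg 4 → 4:01 PM UTC.
Apia is UTC+13:00, so local arrival = 4:01 PM + 13:00 = 5:01 AM on Jun 11.

5:01 AM on June 11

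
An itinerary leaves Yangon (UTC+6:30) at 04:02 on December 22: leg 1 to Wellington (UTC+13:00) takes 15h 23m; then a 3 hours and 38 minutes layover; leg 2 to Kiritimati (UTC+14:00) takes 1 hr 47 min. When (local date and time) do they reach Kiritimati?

08:20 on December 23

Convert departure to UTC: 04:02 − 6:30 = 21:32 UTC on Dec 21.
Add 15 hours and 23 minutes leg 1 → 12:55 UTC (Dec 22).
Add 3 hours and 38 minutes layover in Wellington → 16:33 UTC.
Add 1 hour and 47 minutes leg 2 → 18:20 UTC.
Kiritimati is UTC+14:00, so local arrival = 18:20 + 14:00 = 08:20 on Dec 23.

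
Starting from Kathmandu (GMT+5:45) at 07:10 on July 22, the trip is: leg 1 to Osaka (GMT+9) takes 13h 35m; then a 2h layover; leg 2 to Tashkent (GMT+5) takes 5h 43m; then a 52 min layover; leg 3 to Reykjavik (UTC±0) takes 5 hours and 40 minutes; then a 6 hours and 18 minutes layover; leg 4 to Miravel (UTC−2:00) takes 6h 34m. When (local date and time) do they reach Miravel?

16:07 on July 23

Convert departure to UTC: 07:10 − 5:45 = 01:25 UTC on Jul 22.
Add 13 hours and 35 minutes leg 1 → 15:00 UTC.
Add 2 hours layover in Osaka → 17:00 UTC.
Add 5 hours 43 minutes leg 2 → 22:43 UTC.
Add 52 minutes layover in Tashkent → 23:35 UTC.
Add 5 hours and 40 minutes leg 3 → 05:15 UTC (Jul 23).
Add 6 hours and 18 minutes layover in Reykjavik → 11:33 UTC.
Add 6 hours and 34 minutes leg 4 → 18:07 UTC.
Miravel is UTC−2:00, so local arrival = 18:07 − 2:00 = 16:07 on Jul 23.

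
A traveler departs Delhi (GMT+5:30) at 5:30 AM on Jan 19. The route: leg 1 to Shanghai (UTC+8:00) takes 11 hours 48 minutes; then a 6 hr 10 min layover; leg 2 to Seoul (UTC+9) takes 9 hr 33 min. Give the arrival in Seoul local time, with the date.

Convert departure to UTC: 5:30 AM − 5:30 = 12:00 AM UTC on Jan 19.
Add 11 hours 48 minutes leg 1 → 11:48 AM UTC.
Add 6 hours and 10 minutes layover in Shanghai → 5:58 PM UTC.
Add 9 hours 33 minutes leg 2 → 3:31 AM UTC (Jan 20).
Seoul is UTC+9:00, so local arrival = 3:31 AM + 9:00 = 12:31 PM on Jan 20.

12:31 PM on January 20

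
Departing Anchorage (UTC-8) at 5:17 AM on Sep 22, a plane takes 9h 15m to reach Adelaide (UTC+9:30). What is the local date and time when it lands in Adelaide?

Convert departure to UTC: 5:17 AM + 8:00 = 1:17 PM UTC on Sep 22.
Add 9 hours and 15 minutes travel time → 10:32 PM UTC.
Adelaide is UTC+9:30, so local arrival = 10:32 PM + 9:30 = 8:02 AM on Sep 23.

8:02 AM on September 23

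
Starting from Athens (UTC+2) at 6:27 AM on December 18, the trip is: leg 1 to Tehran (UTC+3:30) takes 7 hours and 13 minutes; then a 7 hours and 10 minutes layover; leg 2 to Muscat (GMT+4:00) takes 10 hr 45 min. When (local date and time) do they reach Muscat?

9:35 AM on Dec 19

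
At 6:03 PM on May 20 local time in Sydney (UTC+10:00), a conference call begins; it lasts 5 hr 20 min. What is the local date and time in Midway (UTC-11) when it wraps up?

2:23 AM on May 20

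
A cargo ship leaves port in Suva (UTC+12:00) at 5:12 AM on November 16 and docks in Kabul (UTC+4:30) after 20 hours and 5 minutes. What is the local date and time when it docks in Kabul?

5:47 PM on November 16

Convert departure to UTC: 5:12 AM − 12:00 = 5:12 PM UTC on Nov 15.
Add 20 hours and 5 minutes travel time → 1:17 PM UTC (Nov 16).
Kabul is UTC+4:30, so local arrival = 1:17 PM + 4:30 = 5:47 PM on Nov 16.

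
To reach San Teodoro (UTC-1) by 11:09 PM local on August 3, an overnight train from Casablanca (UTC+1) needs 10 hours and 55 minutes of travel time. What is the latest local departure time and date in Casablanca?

Target arrival in UTC: 11:09 PM + 1:00 = 12:09 AM on Aug 4.
Subtract 10 hours and 55 minutes → departure 1:14 PM UTC on Aug 3.
Casablanca is UTC+1:00: 1:14 PM + 1:00 = 2:14 PM on Aug 3.

2:14 PM on Aug 3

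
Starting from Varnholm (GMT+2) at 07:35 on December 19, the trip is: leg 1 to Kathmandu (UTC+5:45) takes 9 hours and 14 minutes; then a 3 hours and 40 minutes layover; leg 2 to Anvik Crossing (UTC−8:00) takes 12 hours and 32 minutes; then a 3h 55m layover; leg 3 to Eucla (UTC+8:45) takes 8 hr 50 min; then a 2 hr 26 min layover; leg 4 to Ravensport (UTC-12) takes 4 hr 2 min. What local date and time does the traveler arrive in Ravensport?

14:14 on December 20

Convert departure to UTC: 07:35 − 2:00 = 05:35 UTC on Dec 19.
Add 9 hours 14 minutes leg 1 → 14:49 UTC.
Add 3 hours and 40 minutes layover in Kathmandu → 18:29 UTC.
Add 12 hours 32 minutes leg 2 → 07:01 UTC (Dec 20).
Add 3 hours and 55 minutes layover in Anvik Crossing → 10:56 UTC.
Add 8 hours and 50 minutes leg 3 → 19:46 UTC.
Add 2 hours and 26 minutes layover in Eucla → 22:12 UTC.
Add 4 hours and 2 minutes leg 4 → 02:14 UTC (Dec 21).
Ravensport is UTC−12:00, so local arrival = 02:14 − 12:00 = 14:14 on Dec 20.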